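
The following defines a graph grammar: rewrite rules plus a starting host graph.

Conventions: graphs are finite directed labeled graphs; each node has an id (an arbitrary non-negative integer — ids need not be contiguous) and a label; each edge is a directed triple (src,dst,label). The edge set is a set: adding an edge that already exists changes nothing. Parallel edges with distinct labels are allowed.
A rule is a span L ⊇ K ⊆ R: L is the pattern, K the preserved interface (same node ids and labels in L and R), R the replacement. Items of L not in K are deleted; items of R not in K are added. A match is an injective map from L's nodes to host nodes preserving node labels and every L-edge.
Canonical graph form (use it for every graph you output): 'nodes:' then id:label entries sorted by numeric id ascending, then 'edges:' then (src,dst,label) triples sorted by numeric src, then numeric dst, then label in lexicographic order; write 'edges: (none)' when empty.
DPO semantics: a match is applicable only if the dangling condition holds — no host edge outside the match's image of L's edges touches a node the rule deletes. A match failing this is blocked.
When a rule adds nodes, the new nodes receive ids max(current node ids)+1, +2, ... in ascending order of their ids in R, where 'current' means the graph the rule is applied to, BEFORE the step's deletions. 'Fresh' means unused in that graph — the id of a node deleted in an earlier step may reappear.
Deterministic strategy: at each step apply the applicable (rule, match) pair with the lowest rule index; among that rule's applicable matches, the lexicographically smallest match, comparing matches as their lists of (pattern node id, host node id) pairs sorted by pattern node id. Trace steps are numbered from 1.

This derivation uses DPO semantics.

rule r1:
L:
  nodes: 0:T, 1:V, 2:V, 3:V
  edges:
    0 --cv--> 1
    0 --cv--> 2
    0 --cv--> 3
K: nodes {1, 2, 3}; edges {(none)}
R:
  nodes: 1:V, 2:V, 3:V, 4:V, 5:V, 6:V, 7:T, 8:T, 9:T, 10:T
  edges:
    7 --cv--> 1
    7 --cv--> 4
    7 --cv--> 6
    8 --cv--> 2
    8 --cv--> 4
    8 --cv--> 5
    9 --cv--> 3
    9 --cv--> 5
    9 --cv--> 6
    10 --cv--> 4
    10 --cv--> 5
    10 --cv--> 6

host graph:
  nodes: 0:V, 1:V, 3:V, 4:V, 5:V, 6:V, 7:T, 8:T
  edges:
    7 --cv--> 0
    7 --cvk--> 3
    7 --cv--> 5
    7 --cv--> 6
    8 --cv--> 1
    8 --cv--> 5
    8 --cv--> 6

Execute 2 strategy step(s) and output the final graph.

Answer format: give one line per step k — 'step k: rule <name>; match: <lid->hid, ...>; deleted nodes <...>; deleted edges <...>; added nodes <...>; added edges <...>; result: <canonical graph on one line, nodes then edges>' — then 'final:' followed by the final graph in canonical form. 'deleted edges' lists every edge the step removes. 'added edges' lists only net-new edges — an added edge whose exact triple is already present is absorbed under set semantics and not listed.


step 1: rule r1; match: 0->8, 1->1, 2->5, 3->6; deleted nodes 8; deleted edges (8,1,cv); (8,5,cv); (8,6,cv); added nodes 9, 10, 11, 12, 13, 14, 15; added edges (12,1,cv); (12,9,cv); (12,11,cv); (13,5,cv); (13,9,cv); (13,10,cv); (14,6,cv); (14,10,cv); (14,11,cv); (15,9,cv); (15,10,cv); (15,11,cv); result: nodes: 0:V, 1:V, 3:V, 4:V, 5:V, 6:V, 7:T, 9:V, 10:V, 11:V, 12:T, 13:T, 14:T, 15:T edges: (7,0,cv); (7,3,cvk); (7,5,cv); (7,6,cv); (12,1,cv); (12,9,cv); (12,11,cv); (13,5,cv); (13,9,cv); (13,10,cv); (14,6,cv); (14,10,cv); (14,11,cv); (15,9,cv); (15,10,cv); (15,11,cv)
step 2: rule r1; match: 0->12, 1->1, 2->9, 3->11; deleted nodes 12; deleted edges (12,1,cv); (12,9,cv); (12,11,cv); added nodes 16, 17, 18, 19, 20, 21, 22; added edges (19,1,cv); (19,16,cv); (19,18,cv); (20,9,cv); (20,16,cv); (20,17,cv); (21,11,cv); (21,17,cv); (21,18,cv); (22,16,cv); (22,17,cv); (22,18,cv); result: nodes: 0:V, 1:V, 3:V, 4:V, 5:V, 6:V, 7:T, 9:V, 10:V, 11:V, 13:T, 14:T, 15:T, 16:V, 17:V, 18:V, 19:T, 20:T, 21:T, 22:T edges: (7,0,cv); (7,3,cvk); (7,5,cv); (7,6,cv); (13,5,cv); (13,9,cv); (13,10,cv); (14,6,cv); (14,10,cv); (14,11,cv); (15,9,cv); (15,10,cv); (15,11,cv); (19,1,cv); (19,16,cv); (19,18,cv); (20,9,cv); (20,16,cv); (20,17,cv); (21,11,cv); (21,17,cv); (21,18,cv); (22,16,cv); (22,17,cv); (22,18,cv)
final:
nodes: 0:V, 1:V, 3:V, 4:V, 5:V, 6:V, 7:T, 9:V, 10:V, 11:V, 13:T, 14:T, 15:T, 16:V, 17:V, 18:V, 19:T, 20:T, 21:T, 22:T
edges: (7,0,cv); (7,3,cvk); (7,5,cv); (7,6,cv); (13,5,cv); (13,9,cv); (13,10,cv); (14,6,cv); (14,10,cv); (14,11,cv); (15,9,cv); (15,10,cv); (15,11,cv); (19,1,cv); (19,16,cv); (19,18,cv); (20,9,cv); (20,16,cv); (20,17,cv); (21,11,cv); (21,17,cv); (21,18,cv); (22,16,cv); (22,17,cv); (22,18,cv)


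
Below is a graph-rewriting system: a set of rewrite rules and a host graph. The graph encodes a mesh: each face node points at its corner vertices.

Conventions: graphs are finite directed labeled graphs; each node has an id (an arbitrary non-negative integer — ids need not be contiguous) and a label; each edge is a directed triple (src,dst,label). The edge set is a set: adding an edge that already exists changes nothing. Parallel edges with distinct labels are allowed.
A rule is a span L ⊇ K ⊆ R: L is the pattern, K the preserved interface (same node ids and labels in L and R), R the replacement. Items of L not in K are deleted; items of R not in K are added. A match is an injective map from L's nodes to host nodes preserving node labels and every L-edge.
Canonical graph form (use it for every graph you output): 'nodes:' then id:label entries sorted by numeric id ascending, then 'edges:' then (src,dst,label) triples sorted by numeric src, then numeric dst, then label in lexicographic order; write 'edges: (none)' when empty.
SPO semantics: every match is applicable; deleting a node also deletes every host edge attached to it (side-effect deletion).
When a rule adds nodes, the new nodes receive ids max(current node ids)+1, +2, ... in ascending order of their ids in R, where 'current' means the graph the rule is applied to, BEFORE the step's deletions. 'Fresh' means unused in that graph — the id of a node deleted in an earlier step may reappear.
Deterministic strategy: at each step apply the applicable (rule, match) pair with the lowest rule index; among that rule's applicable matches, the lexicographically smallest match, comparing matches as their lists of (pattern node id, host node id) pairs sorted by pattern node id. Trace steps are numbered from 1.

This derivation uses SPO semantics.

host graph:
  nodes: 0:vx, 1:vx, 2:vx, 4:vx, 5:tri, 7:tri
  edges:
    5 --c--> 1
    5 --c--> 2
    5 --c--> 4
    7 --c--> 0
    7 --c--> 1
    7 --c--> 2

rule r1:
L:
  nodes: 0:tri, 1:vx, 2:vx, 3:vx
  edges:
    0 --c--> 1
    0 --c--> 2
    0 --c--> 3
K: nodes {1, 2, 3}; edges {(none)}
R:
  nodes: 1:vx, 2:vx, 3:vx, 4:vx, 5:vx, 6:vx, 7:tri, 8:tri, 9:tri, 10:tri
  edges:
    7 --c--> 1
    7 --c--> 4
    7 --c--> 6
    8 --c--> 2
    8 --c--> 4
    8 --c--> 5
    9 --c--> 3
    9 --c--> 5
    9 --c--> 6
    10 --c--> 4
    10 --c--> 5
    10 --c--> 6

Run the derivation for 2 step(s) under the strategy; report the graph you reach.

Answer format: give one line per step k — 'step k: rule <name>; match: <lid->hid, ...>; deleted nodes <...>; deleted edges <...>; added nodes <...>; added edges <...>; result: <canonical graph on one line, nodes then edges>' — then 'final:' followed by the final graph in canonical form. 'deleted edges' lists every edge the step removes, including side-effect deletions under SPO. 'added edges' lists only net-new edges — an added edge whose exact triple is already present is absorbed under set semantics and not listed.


step 1: rule r1; match: 0->5, 1->1, 2->2, 3->4; deleted nodes 5; deleted edges (5,1,c); (5,2,c); (5,4,c); added nodes 8, 9, 10, 11, 12, 13, 14; added edges (11,1,c); (11,8,c); (11,10,c); (12,2,c); (12,8,c); (12,9,c); (13,4,c); (13,9,c); (13,10,c); (14,8,c); (14,9,c); (14,10,c); result: nodes: 0:vx, 1:vx, 2:vx, 4:vx, 7:tri, 8:vx, 9:vx, 10:vx, 11:tri, 12:tri, 13:tri, 14:tri edges: (7,0,c); (7,1,c); (7,2,c); (11,1,c); (11,8,c); (11,10,c); (12,2,c); (12,8,c); (12,9,c); (13,4,c); (13,9,c); (13,10,c); (14,8,c); (14,9,c); (14,10,c)
step 2: rule r1; match: 0->7, 1->0, 2->1, 3->2; deleted nodes 7; deleted edges (7,0,c); (7,1,c); (7,2,c); added nodes 15, 16, 17, 18, 19, 20, 21; added edges (18,0,c); (18,15,c); (18,17,c); (19,1,c); (19,15,c); (19,16,c); (20,2,c); (20,16,c); (20,17,c); (21,15,c); (21,16,c); (21,17,c); result: nodes: 0:vx, 1:vx, 2:vx, 4:vx, 8:vx, 9:vx, 10:vx, 11:tri, 12:tri, 13:tri, 14:tri, 15:vx, 16:vx, 17:vx, 18:tri, 19:tri, 20:tri, 21:tri edges: (11,1,c); (11,8,c); (11,10,c); (12,2,c); (12,8,c); (12,9,c); (13,4,c); (13,9,c); (13,10,c); (14,8,c); (14,9,c); (14,10,c); (18,0,c); (18,15,c); (18,17,c); (19,1,c); (19,15,c); (19,16,c); (20,2,c); (20,16,c); (20,17,c); (21,15,c); (21,16,c); (21,17,c)
final:
nodes: 0:vx, 1:vx, 2:vx, 4:vx, 8:vx, 9:vx, 10:vx, 11:tri, 12:tri, 13:tri, 14:tri, 15:vx, 16:vx, 17:vx, 18:tri, 19:tri, 20:tri, 21:tri
edges: (11,1,c); (11,8,c); (11,10,c); (12,2,c); (12,8,c); (12,9,c); (13,4,c); (13,9,c); (13,10,c); (14,8,c); (14,9,c); (14,10,c); (18,0,c); (18,15,c); (18,17,c); (19,1,c); (19,15,c); (19,16,c); (20,2,c); (20,16,c); (20,17,c); (21,15,c); (21,16,c); (21,17,c)


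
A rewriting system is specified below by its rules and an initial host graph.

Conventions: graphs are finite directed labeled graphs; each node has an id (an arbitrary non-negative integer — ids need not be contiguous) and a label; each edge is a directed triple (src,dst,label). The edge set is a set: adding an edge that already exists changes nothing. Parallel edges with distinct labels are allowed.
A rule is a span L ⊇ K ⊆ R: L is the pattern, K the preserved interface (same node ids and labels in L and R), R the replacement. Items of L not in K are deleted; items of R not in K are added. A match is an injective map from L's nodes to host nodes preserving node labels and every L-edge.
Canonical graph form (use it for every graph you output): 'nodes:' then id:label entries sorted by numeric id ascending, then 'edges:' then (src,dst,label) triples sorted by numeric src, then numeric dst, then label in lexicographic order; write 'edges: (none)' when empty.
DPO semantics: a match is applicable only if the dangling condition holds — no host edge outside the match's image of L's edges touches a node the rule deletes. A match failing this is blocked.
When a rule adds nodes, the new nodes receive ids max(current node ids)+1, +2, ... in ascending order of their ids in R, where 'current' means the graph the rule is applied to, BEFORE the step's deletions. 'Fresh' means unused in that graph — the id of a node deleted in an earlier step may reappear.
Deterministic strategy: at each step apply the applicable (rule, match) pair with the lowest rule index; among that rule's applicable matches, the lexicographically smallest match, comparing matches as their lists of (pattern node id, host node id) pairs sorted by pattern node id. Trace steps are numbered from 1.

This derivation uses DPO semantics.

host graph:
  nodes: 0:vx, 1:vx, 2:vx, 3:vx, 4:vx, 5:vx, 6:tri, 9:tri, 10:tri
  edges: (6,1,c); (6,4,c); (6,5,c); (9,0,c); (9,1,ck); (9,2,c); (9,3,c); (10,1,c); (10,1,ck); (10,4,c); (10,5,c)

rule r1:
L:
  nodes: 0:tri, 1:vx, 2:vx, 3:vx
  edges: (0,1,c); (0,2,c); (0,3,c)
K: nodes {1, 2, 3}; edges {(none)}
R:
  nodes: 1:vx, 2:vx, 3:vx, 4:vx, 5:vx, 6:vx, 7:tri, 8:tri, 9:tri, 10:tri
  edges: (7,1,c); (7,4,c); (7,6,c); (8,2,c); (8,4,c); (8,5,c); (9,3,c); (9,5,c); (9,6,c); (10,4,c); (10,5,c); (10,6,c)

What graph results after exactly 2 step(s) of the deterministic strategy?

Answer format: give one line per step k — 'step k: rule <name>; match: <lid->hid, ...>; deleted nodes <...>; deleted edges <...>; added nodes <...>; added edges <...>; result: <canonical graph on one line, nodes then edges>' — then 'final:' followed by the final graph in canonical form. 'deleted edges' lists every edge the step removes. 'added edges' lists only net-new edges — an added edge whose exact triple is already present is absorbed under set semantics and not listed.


step 1: rule r1; match: 0->6, 1->1, 2->4, 3->5; deleted nodes 6; deleted edges (6,1,c); (6,4,c); (6,5,c); added nodes 11, 12, 13, 14, 15, 16, 17; added edges (14,1,c); (14,11,c); (14,13,c); (15,4,c); (15,11,c); (15,12,c); (16,5,c); (16,12,c); (16,13,c); (17,11,c); (17,12,c); (17,13,c); result: nodes: 0:vx, 1:vx, 2:vx, 3:vx, 4:vx, 5:vx, 9:tri, 10:tri, 11:vx, 12:vx, 13:vx, 14:tri, 15:tri, 16:tri, 17:tri edges: (9,0,c); (9,1,ck); (9,2,c); (9,3,c); (10,1,c); (10,1,ck); (10,4,c); (10,5,c); (14,1,c); (14,11,c); (14,13,c); (15,4,c); (15,11,c); (15,12,c); (16,5,c); (16,12,c); (16,13,c); (17,11,c); (17,12,c); (17,13,c)
step 2: rule r1; match: 0->14, 1->1, 2->11, 3->13; deleted nodes 14; deleted edges (14,1,c); (14,11,c); (14,13,c); added nodes 18, 19, 20, 21, 22, 23, 24; added edges (21,1,c); (21,18,c); (21,20,c); (22,11,c); (22,18,c); (22,19,c); (23,13,c); (23,19,c); (23,20,c); (24,18,c); (24,19,c); (24,20,c); result: nodes: 0:vx, 1:vx, 2:vx, 3:vx, 4:vx, 5:vx, 9:tri, 10:tri, 11:vx, 12:vx, 13:vx, 15:tri, 16:tri, 17:tri, 18:vx, 19:vx, 20:vx, 21:tri, 22:tri, 23:tri, 24:tri edges: (9,0,c); (9,1,ck); (9,2,c); (9,3,c); (10,1,c); (10,1,ck); (10,4,c); (10,5,c); (15,4,c); (15,11,c); (15,12,c); (16,5,c); (16,12,c); (16,13,c); (17,11,c); (17,12,c); (17,13,c); (21,1,c); (21,18,c); (21,20,c); (22,11,c); (22,18,c); (22,19,c); (23,13,c); (23,19,c); (23,20,c); (24,18,c); (24,19,c); (24,20,c)
final:
nodes: 0:vx, 1:vx, 2:vx, 3:vx, 4:vx, 5:vx, 9:tri, 10:tri, 11:vx, 12:vx, 13:vx, 15:tri, 16:tri, 17:tri, 18:vx, 19:vx, 20:vx, 21:tri, 22:tri, 23:tri, 24:tri
edges: (9,0,c); (9,1,ck); (9,2,c); (9,3,c); (10,1,c); (10,1,ck); (10,4,c); (10,5,c); (15,4,c); (15,11,c); (15,12,c); (16,5,c); (16,12,c); (16,13,c); (17,11,c); (17,12,c); (17,13,c); (21,1,c); (21,18,c); (21,20,c); (22,11,c); (22,18,c); (22,19,c); (23,13,c); (23,19,c); (23,20,c); (24,18,c); (24,19,c); (24,20,c)


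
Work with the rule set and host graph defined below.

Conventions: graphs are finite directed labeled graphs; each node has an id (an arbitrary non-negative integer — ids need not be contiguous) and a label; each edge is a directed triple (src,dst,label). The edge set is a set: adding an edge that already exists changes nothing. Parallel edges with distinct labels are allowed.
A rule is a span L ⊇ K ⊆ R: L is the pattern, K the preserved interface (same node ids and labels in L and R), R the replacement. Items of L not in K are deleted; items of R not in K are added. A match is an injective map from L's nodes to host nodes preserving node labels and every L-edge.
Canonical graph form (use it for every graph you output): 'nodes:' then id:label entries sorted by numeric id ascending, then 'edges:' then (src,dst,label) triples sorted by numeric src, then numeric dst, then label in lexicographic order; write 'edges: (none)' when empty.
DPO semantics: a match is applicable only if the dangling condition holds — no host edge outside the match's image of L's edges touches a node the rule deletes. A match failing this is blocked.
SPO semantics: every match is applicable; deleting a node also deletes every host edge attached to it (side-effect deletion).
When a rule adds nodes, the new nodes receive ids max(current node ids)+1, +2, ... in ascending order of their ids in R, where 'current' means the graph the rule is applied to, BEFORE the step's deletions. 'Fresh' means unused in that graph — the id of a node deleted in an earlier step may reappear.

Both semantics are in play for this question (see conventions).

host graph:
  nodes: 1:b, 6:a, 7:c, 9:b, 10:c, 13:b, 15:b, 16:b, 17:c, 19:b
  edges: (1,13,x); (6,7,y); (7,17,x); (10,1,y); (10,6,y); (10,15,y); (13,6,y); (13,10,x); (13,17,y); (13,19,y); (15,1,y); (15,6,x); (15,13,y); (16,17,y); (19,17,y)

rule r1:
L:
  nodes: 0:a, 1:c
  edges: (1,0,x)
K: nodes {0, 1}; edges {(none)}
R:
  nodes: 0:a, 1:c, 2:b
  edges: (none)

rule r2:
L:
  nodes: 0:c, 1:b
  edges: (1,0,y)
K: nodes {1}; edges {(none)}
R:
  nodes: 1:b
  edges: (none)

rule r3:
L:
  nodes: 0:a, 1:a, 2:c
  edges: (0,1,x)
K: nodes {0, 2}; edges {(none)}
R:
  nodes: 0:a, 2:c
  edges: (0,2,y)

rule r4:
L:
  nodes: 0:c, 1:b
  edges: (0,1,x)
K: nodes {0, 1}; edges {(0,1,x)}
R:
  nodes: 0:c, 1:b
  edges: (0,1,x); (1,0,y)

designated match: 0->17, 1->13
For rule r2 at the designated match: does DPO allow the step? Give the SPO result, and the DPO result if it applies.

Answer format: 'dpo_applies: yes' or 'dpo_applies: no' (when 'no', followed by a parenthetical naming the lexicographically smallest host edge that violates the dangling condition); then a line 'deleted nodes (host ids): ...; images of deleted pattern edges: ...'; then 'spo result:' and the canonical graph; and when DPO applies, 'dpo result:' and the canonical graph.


dpo_applies: no
(the rule deletes node 17, which keeps host edge (7,17,x) outside the match image — the dangling condition fails, DPO blocks; SPO proceeds and side-deletes such edges)
deleted nodes (host ids): 17; images of deleted pattern edges: (13,17,y)
spo result:
nodes: 1:b, 6:a, 7:c, 9:b, 10:c, 13:b, 15:b, 16:b, 19:b
edges: (1,13,x); (6,7,y); (10,1,y); (10,6,y); (10,15,y); (13,6,y); (13,10,x); (13,19,y); (15,1,y); (15,6,x); (15,13,y)


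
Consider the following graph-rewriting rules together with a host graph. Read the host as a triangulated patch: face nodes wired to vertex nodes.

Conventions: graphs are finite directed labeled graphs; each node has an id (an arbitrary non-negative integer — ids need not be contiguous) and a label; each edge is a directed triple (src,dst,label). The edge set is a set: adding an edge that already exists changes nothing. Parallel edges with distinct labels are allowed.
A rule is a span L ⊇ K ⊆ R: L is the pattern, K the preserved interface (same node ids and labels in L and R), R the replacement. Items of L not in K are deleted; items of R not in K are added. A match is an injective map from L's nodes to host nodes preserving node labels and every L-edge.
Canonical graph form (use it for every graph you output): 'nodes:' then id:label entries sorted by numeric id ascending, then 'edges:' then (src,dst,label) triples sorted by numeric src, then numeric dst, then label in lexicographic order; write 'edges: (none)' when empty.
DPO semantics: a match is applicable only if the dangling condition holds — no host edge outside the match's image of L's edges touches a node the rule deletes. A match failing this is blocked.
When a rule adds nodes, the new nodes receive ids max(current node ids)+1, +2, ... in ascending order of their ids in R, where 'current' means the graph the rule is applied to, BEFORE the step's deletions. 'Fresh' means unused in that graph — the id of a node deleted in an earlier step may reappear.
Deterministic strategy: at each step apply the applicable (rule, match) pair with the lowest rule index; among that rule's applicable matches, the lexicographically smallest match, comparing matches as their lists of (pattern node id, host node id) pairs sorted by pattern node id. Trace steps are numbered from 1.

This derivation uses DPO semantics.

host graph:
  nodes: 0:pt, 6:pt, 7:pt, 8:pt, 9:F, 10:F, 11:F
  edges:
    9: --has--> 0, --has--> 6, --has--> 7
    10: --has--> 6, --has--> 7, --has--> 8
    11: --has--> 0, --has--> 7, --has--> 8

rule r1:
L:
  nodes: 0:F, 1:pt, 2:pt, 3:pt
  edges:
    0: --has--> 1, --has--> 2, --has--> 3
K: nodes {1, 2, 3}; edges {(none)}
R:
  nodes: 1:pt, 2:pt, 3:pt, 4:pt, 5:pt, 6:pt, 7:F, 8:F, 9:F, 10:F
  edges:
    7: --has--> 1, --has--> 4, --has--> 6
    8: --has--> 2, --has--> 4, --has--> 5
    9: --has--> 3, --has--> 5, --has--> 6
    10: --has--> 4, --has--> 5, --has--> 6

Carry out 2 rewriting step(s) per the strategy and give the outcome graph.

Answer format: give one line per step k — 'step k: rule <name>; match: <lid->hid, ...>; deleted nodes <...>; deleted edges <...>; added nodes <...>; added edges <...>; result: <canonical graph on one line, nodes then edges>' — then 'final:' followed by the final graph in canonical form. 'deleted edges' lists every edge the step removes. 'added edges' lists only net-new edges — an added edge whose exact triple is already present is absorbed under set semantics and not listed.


step 1: rule r1; match: 0->9, 1->0, 2->6, 3->7; deleted nodes 9; deleted edges (9,0,has); (9,6,has); (9,7,has); added nodes 12, 13, 14, 15, 16, 17, 18; added edges (15,0,has); (15,12,has); (15,14,has); (16,6,has); (16,12,has); (16,13,has); (17,7,has); (17,13,has); (17,14,has); (18,12,has); (18,13,has); (18,14,has); result: nodes: 0:pt, 6:pt, 7:pt, 8:pt, 10:F, 11:F, 12:pt, 13:pt, 14:pt, 15:F, 16:F, 17:F, 18:F edges: (10,6,has); (10,7,has); (10,8,has); (11,0,has); (11,7,has); (11,8,has); (15,0,has); (15,12,has); (15,14,has); (16,6,has); (16,12,has); (16,13,has); (17,7,has); (17,13,has); (17,14,has); (18,12,has); (18,13,has); (18,14,has)
step 2: rule r1; match: 0->10, 1->6, 2->7, 3->8; deleted nodes 10; deleted edges (10,6,has); (10,7,has); (10,8,has); added nodes 19, 20, 21, 22, 23, 24, 25; added edges (22,6,has); (22,19,has); (22,21,has); (23,7,has); (23,19,has); (23,20,has); (24,8,has); (24,20,has); (24,21,has); (25,19,has); (25,20,has); (25,21,has); result: nodes: 0:pt, 6:pt, 7:pt, 8:pt, 11:F, 12:pt, 13:pt, 14:pt, 15:F, 16:F, 17:F, 18:F, 19:pt, 20:pt, 21:pt, 22:F, 23:F, 24:F, 25:F edges: (11,0,has); (11,7,has); (11,8,has); (15,0,has); (15,12,has); (15,14,has); (16,6,has); (16,12,has); (16,13,has); (17,7,has); (17,13,has); (17,14,has); (18,12,has); (18,13,has); (18,14,has); (22,6,has); (22,19,has); (22,21,has); (23,7,has); (23,19,has); (23,20,has); (24,8,has); (24,20,has); (24,21,has); (25,19,has); (25,20,has); (25,21,has)
final:
nodes: 0:pt, 6:pt, 7:pt, 8:pt, 11:F, 12:pt, 13:pt, 14:pt, 15:F, 16:F, 17:F, 18:F, 19:pt, 20:pt, 21:pt, 22:F, 23:F, 24:F, 25:F
edges: (11,0,has); (11,7,has); (11,8,has); (15,0,has); (15,12,has); (15,14,has); (16,6,has); (16,12,has); (16,13,has); (17,7,has); (17,13,has); (17,14,has); (18,12,has); (18,13,has); (18,14,has); (22,6,has); (22,19,has); (22,21,has); (23,7,has); (23,19,has); (23,20,has); (24,8,has); (24,20,has); (24,21,has); (25,19,has); (25,20,has); (25,21,has)


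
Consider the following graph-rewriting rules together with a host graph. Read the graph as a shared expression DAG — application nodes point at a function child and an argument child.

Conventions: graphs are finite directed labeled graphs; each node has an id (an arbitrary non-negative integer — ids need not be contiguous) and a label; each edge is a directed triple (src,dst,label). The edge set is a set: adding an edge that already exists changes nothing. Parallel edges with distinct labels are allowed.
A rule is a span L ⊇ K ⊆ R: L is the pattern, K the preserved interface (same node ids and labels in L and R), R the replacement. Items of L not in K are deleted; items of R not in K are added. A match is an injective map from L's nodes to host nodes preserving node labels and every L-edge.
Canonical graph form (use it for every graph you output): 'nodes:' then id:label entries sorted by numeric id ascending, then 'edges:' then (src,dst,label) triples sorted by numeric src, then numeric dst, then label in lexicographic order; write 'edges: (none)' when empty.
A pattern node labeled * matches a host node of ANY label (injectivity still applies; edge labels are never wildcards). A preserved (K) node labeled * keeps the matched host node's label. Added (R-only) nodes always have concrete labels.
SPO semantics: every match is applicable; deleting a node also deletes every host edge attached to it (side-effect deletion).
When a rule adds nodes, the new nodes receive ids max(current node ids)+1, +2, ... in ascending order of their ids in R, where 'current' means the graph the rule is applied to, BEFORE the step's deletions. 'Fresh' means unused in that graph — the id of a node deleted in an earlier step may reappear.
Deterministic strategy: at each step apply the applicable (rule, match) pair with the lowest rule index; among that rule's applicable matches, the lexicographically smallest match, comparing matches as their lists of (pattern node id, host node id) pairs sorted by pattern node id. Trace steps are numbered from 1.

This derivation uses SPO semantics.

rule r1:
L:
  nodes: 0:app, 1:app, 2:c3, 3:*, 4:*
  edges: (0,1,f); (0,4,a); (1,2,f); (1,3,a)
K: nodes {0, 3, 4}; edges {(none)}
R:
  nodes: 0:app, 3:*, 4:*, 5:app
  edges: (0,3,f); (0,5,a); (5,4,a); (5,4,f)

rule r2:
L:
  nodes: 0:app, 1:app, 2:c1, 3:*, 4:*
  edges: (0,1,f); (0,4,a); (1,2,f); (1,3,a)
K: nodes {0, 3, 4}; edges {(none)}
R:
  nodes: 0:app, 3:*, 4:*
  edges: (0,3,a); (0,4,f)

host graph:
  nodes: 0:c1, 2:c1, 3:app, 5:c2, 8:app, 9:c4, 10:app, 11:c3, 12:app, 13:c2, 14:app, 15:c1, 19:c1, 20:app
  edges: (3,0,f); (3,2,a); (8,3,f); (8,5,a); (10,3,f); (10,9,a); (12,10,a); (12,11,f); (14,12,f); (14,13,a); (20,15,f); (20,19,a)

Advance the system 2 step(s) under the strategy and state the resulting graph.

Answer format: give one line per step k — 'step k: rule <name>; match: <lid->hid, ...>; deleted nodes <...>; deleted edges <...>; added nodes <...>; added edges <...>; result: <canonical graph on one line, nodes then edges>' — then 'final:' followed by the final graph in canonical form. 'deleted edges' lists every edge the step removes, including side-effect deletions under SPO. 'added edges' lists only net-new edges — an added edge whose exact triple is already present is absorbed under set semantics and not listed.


step 1: rule r1; match: 0->14, 1->12, 2->11, 3->10, 4->13; deleted nodes 11, 12; deleted edges (12,10,a); (12,11,f); (14,12,f); (14,13,a); added nodes 21; added edges (14,10,f); (14,21,a); (21,13,a); (21,13,f); result: nodes: 0:c1, 2:c1, 3:app, 5:c2, 8:app, 9:c4, 10:app, 13:c2, 14:app, 15:c1, 19:c1, 20:app, 21:app edges: (3,0,f); (3,2,a); (8,3,f); (8,5,a); (10,3,f); (10,9,a); (14,10,f); (14,21,a); (20,15,f); (20,19,a); (21,13,a); (21,13,f)
step 2: rule r2; match: 0->8, 1->3, 2->0, 3->2, 4->5; deleted nodes 0, 3; deleted edges (3,0,f); (3,2,a); (8,3,f); (8,5,a); (10,3,f); added nodes (none); added edges (8,2,a); (8,5,f); result: nodes: 2:c1, 5:c2, 8:app, 9:c4, 10:app, 13:c2, 14:app, 15:c1, 19:c1, 20:app, 21:app edges: (8,2,a); (8,5,f); (10,9,a); (14,10,f); (14,21,a); (20,15,f); (20,19,a); (21,13,a); (21,13,f)
final:
nodes: 2:c1, 5:c2, 8:app, 9:c4, 10:app, 13:c2, 14:app, 15:c1, 19:c1, 20:app, 21:app
edges: (8,2,a); (8,5,f); (10,9,a); (14,10,f); (14,21,a); (20,15,f); (20,19,a); (21,13,a); (21,13,f)


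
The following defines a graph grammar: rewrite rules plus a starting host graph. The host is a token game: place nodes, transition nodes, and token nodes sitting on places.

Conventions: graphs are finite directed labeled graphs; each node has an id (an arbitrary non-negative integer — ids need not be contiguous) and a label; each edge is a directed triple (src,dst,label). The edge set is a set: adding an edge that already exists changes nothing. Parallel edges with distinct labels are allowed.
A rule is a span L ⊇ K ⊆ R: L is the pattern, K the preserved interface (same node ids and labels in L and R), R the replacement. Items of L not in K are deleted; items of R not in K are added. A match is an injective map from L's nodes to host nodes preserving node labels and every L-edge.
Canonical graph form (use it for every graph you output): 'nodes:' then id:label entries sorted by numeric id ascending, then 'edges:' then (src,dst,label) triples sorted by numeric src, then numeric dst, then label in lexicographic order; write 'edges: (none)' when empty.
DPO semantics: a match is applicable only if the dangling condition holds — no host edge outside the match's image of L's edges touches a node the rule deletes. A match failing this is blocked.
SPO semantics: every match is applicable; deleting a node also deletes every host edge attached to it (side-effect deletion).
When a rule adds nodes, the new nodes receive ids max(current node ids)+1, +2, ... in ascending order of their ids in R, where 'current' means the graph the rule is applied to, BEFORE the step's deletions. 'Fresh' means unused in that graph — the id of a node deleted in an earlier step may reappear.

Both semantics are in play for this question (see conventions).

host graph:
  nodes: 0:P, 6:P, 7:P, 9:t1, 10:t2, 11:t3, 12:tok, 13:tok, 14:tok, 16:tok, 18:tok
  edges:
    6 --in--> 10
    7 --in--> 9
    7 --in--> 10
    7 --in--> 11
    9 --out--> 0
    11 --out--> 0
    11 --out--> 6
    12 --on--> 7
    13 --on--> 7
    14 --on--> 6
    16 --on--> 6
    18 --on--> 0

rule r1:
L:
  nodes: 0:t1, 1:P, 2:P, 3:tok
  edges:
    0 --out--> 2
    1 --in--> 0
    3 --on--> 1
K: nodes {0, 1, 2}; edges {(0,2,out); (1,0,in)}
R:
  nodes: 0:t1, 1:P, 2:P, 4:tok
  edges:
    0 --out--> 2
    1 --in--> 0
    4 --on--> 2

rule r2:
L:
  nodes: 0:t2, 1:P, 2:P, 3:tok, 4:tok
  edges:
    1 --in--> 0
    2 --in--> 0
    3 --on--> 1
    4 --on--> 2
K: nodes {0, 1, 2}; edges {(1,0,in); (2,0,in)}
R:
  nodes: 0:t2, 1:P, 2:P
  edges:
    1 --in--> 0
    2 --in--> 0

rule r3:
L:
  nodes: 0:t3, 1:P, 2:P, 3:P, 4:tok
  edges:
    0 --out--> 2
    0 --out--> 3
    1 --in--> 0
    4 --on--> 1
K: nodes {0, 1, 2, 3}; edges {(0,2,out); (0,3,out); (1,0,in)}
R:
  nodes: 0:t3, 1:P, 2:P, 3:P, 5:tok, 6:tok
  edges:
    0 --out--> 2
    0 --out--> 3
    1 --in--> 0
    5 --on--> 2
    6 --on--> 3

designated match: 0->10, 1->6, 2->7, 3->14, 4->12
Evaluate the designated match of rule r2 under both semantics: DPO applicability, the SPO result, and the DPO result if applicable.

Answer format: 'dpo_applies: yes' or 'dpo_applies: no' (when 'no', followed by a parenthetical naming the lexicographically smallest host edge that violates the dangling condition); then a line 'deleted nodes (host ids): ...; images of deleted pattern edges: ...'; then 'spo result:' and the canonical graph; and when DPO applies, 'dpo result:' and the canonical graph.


dpo_applies: yes
deleted nodes (host ids): 12, 14; images of deleted pattern edges: (12,7,on); (14,6,on)
spo result:
nodes: 0:P, 6:P, 7:P, 9:t1, 10:t2, 11:t3, 13:tok, 16:tok, 18:tok
edges: (6,10,in); (7,9,in); (7,10,in); (7,11,in); (9,0,out); (11,0,out); (11,6,out); (13,7,on); (16,6,on); (18,0,on)
dpo result:
nodes: 0:P, 6:P, 7:P, 9:t1, 10:t2, 11:t3, 13:tok, 16:tok, 18:tok
edges: (6,10,in); (7,9,in); (7,10,in); (7,11,in); (9,0,out); (11,0,out); (11,6,out); (13,7,on); (16,6,on); (18,0,on)


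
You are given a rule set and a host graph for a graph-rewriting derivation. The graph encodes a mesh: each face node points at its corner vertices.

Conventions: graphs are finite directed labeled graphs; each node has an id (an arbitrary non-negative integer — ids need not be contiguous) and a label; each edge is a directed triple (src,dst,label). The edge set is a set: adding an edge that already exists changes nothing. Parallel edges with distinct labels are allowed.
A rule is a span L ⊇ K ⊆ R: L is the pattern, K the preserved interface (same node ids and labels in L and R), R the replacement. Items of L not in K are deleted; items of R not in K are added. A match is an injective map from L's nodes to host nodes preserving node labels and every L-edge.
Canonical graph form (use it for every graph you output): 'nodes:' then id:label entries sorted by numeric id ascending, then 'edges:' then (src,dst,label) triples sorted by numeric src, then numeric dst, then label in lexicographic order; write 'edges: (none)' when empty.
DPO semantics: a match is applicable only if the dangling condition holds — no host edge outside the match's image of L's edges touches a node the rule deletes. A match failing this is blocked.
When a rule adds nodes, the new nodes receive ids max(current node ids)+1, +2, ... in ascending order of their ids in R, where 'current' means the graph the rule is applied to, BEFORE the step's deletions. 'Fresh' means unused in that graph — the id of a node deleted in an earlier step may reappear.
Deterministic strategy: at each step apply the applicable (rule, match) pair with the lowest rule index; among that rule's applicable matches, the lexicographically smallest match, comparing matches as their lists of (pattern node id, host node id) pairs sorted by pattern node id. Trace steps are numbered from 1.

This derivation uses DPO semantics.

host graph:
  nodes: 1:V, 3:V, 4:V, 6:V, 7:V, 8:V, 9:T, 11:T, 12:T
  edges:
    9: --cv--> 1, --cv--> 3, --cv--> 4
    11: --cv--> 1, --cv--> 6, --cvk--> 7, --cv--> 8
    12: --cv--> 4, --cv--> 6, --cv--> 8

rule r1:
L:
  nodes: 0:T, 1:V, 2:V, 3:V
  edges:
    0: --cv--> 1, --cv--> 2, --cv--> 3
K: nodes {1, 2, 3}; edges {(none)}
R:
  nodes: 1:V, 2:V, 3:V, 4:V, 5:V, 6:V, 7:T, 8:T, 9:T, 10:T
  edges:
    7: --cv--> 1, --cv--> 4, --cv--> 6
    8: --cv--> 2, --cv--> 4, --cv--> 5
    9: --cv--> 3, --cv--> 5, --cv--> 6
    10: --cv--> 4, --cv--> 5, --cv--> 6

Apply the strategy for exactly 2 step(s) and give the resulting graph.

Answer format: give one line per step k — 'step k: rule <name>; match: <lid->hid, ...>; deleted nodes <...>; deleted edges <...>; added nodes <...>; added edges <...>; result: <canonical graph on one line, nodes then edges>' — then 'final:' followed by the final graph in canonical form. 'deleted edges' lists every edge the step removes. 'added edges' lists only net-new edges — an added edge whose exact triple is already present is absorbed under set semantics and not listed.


step 1: rule r1; match: 0->9, 1->1, 2->3, 3->4; deleted nodes 9; deleted edges (9,1,cv); (9,3,cv); (9,4,cv); added nodes 13, 14, 15, 16, 17, 18, 19; added edges (16,1,cv); (16,13,cv); (16,15,cv); (17,3,cv); (17,13,cv); (17,14,cv); (18,4,cv); (18,14,cv); (18,15,cv); (19,13,cv); (19,14,cv); (19,15,cv); result: nodes: 1:V, 3:V, 4:V, 6:V, 7:V, 8:V, 11:T, 12:T, 13:V, 14:V, 15:V, 16:T, 17:T, 18:T, 19:T edges: (11,1,cv); (11,6,cv); (11,7,cvk); (11,8,cv); (12,4,cv); (12,6,cv); (12,8,cv); (16,1,cv); (16,13,cv); (16,15,cv); (17,3,cv); (17,13,cv); (17,14,cv); (18,4,cv); (18,14,cv); (18,15,cv); (19,13,cv); (19,14,cv); (19,15,cv)
step 2: rule r1; match: 0->12, 1->4, 2->6, 3->8; deleted nodes 12; deleted edges (12,4,cv); (12,6,cv); (12,8,cv); added nodes 20, 21, 22, 23, 24, 25, 26; added edges (23,4,cv); (23,20,cv); (23,22,cv); (24,6,cv); (24,20,cv); (24,21,cv); (25,8,cv); (25,21,cv); (25,22,cv); (26,20,cv); (26,21,cv); (26,22,cv); result: nodes: 1:V, 3:V, 4:V, 6:V, 7:V, 8:V, 11:T, 13:V, 14:V, 15:V, 16:T, 17:T, 18:T, 19:T, 20:V, 21:V, 22:V, 23:T, 24:T, 25:T, 26:T edges: (11,1,cv); (11,6,cv); (11,7,cvk); (11,8,cv); (16,1,cv); (16,13,cv); (16,15,cv); (17,3,cv); (17,13,cv); (17,14,cv); (18,4,cv); (18,14,cv); (18,15,cv); (19,13,cv); (19,14,cv); (19,15,cv); (23,4,cv); (23,20,cv); (23,22,cv); (24,6,cv); (24,20,cv); (24,21,cv); (25,8,cv); (25,21,cv); (25,22,cv); (26,20,cv); (26,21,cv); (26,22,cv)
final:
nodes: 1:V, 3:V, 4:V, 6:V, 7:V, 8:V, 11:T, 13:V, 14:V, 15:V, 16:T, 17:T, 18:T, 19:T, 20:V, 21:V, 22:V, 23:T, 24:T, 25:T, 26:T
edges: (11,1,cv); (11,6,cv); (11,7,cvk); (11,8,cv); (16,1,cv); (16,13,cv); (16,15,cv); (17,3,cv); (17,13,cv); (17,14,cv); (18,4,cv); (18,14,cv); (18,15,cv); (19,13,cv); (19,14,cv); (19,15,cv); (23,4,cv); (23,20,cv); (23,22,cv); (24,6,cv); (24,20,cv); (24,21,cv); (25,8,cv); (25,21,cv); (25,22,cv); (26,20,cv); (26,21,cv); (26,22,cv)


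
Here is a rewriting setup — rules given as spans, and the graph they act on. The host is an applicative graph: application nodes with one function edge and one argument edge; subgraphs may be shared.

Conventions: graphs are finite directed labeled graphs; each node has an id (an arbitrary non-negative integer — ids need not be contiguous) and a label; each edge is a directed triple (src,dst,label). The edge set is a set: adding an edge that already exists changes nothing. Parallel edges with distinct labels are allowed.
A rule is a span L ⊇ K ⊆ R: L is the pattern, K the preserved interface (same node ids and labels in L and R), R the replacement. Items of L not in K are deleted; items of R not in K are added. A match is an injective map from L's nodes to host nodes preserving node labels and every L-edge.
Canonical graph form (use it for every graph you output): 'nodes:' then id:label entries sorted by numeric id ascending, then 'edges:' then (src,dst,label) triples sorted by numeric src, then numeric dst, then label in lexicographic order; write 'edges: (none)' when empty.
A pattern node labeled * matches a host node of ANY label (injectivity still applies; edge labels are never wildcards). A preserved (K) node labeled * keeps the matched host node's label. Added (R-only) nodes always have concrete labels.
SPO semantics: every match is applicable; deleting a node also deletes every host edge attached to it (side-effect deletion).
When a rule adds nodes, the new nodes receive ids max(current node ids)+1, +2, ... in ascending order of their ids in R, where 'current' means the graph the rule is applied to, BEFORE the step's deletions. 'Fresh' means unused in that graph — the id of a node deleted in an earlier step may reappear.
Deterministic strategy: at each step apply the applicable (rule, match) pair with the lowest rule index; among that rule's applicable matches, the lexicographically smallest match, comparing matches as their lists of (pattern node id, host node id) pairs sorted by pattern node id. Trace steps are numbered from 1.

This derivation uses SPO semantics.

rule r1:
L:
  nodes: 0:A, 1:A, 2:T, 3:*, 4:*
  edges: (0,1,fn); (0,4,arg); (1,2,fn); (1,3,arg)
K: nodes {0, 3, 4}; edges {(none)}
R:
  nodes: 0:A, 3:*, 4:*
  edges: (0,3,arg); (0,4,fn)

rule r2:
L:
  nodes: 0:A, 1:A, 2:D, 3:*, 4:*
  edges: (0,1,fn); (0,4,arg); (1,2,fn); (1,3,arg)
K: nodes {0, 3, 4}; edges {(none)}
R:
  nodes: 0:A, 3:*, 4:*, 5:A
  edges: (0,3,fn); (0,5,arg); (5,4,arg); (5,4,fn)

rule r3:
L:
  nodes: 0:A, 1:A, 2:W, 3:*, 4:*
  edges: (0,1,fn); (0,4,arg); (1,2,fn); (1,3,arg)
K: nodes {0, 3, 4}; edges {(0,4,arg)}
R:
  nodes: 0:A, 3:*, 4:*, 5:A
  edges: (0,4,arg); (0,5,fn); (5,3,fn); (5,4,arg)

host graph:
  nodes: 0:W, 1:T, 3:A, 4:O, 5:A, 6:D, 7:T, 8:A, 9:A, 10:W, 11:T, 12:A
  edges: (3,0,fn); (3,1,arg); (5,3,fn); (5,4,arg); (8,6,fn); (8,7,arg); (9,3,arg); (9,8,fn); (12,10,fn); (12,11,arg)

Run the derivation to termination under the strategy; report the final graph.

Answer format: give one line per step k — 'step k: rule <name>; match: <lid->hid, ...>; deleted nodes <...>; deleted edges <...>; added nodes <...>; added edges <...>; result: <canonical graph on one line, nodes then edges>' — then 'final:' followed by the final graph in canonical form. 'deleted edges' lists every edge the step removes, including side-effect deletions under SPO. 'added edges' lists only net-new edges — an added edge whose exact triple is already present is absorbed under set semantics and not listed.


step 1: rule r2; match: 0->9, 1->8, 2->6, 3->7, 4->3; deleted nodes 6, 8; deleted edges (8,6,fn); (8,7,arg); (9,3,arg); (9,8,fn); added nodes 13; added edges (9,7,fn); (9,13,arg); (13,3,arg); (13,3,fn); result: nodes: 0:W, 1:T, 3:A, 4:O, 5:A, 7:T, 9:A, 10:W, 11:T, 12:A, 13:A edges: (3,0,fn); (3,1,arg); (5,3,fn); (5,4,arg); (9,7,fn); (9,13,arg); (12,10,fn); (12,11,arg); (13,3,arg); (13,3,fn)
step 2: rule r3; match: 0->5, 1->3, 2->0, 3->1, 4->4; deleted nodes 0, 3; deleted edges (3,0,fn); (3,1,arg); (5,3,fn); (13,3,arg); (13,3,fn); added nodes 14; added edges (5,14,fn); (14,1,fn); (14,4,arg); result: nodes: 1:T, 4:O, 5:A, 7:T, 9:A, 10:W, 11:T, 12:A, 13:A, 14:A edges: (5,4,arg); (5,14,fn); (9,7,fn); (9,13,arg); (12,10,fn); (12,11,arg); (14,1,fn); (14,4,arg)
final:
nodes: 1:T, 4:O, 5:A, 7:T, 9:A, 10:W, 11:T, 12:A, 13:A, 14:A
edges: (5,4,arg); (5,14,fn); (9,7,fn); (9,13,arg); (12,10,fn); (12,11,arg); (14,1,fn); (14,4,arg)


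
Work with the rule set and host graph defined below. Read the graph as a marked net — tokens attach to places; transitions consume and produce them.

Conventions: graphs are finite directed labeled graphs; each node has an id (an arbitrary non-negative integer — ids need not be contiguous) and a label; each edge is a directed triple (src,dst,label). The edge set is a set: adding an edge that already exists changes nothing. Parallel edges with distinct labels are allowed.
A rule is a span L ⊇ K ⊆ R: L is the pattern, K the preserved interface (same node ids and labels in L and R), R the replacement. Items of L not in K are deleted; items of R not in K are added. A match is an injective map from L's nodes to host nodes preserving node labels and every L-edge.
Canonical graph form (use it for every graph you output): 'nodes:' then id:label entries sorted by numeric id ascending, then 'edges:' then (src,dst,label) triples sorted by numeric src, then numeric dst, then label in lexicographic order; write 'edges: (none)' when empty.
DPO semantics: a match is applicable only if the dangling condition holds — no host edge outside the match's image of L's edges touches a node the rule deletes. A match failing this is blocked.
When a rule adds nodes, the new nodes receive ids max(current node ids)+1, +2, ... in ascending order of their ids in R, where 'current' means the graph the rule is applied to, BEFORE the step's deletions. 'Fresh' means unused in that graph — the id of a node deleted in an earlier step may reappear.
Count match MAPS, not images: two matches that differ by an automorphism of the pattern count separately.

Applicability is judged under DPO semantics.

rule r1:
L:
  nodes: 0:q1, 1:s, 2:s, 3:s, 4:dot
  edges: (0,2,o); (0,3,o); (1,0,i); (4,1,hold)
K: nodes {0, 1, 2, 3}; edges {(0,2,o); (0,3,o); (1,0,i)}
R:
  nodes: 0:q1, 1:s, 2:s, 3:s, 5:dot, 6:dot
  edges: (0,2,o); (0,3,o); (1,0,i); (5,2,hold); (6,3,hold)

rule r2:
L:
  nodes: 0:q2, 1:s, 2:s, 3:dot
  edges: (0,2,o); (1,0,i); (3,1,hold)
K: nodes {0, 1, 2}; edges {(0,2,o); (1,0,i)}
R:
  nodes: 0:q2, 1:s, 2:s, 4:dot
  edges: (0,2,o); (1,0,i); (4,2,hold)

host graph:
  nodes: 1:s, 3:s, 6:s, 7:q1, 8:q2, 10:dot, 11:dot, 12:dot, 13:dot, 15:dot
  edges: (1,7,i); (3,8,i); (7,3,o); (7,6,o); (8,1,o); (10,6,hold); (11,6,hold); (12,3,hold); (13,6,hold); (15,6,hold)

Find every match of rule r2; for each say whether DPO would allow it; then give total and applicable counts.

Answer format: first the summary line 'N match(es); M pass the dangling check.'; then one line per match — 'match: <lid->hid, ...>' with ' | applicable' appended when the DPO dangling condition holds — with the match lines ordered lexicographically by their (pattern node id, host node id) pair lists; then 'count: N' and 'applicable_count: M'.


1 match(es); 1 pass the dangling check.
match: 0->8, 1->3, 2->1, 3->12 | applicable
count: 1
applicable_count: 1
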